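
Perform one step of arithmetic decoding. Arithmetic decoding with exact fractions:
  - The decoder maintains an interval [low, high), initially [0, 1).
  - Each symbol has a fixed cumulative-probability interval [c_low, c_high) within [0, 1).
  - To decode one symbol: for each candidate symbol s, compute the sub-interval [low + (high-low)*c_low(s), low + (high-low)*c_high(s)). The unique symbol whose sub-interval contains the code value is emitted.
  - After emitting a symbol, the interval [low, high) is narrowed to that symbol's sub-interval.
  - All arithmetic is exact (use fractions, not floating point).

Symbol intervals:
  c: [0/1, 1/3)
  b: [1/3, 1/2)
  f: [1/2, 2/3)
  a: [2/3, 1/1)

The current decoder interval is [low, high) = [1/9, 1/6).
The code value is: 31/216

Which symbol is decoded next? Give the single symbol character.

Interval width = high − low = 1/6 − 1/9 = 1/18
Scaled code = (code − low) / width = (31/216 − 1/9) / 1/18 = 7/12
  c: [0/1, 1/3) 
  b: [1/3, 1/2) 
  f: [1/2, 2/3) ← scaled code falls here ✓
  a: [2/3, 1/1) 

Answer: f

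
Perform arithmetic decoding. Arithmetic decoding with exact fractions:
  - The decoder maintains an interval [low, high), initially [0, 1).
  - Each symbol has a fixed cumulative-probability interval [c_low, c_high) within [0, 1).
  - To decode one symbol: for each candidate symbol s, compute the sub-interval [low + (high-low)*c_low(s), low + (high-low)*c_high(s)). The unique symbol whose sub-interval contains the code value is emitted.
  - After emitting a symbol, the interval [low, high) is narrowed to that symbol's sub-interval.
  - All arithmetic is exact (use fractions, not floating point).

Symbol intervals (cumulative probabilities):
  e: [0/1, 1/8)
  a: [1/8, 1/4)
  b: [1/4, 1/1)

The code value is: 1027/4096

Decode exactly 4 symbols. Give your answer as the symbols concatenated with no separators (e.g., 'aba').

Step 1: interval [0/1, 1/1), width = 1/1 - 0/1 = 1/1
  'e': [0/1 + 1/1*0/1, 0/1 + 1/1*1/8) = [0/1, 1/8)
  'a': [0/1 + 1/1*1/8, 0/1 + 1/1*1/4) = [1/8, 1/4)
  'b': [0/1 + 1/1*1/4, 0/1 + 1/1*1/1) = [1/4, 1/1) <- contains code 1027/4096
  emit 'b', narrow to [1/4, 1/1)
Step 2: interval [1/4, 1/1), width = 1/1 - 1/4 = 3/4
  'e': [1/4 + 3/4*0/1, 1/4 + 3/4*1/8) = [1/4, 11/32) <- contains code 1027/4096
  'a': [1/4 + 3/4*1/8, 1/4 + 3/4*1/4) = [11/32, 7/16)
  'b': [1/4 + 3/4*1/4, 1/4 + 3/4*1/1) = [7/16, 1/1)
  emit 'e', narrow to [1/4, 11/32)
Step 3: interval [1/4, 11/32), width = 11/32 - 1/4 = 3/32
  'e': [1/4 + 3/32*0/1, 1/4 + 3/32*1/8) = [1/4, 67/256) <- contains code 1027/4096
  'a': [1/4 + 3/32*1/8, 1/4 + 3/32*1/4) = [67/256, 35/128)
  'b': [1/4 + 3/32*1/4, 1/4 + 3/32*1/1) = [35/128, 11/32)
  emit 'e', narrow to [1/4, 67/256)
Step 4: interval [1/4, 67/256), width = 67/256 - 1/4 = 3/256
  'e': [1/4 + 3/256*0/1, 1/4 + 3/256*1/8) = [1/4, 515/2048) <- contains code 1027/4096
  'a': [1/4 + 3/256*1/8, 1/4 + 3/256*1/4) = [515/2048, 259/1024)
  'b': [1/4 + 3/256*1/4, 1/4 + 3/256*1/1) = [259/1024, 67/256)
  emit 'e', narrow to [1/4, 515/2048)

Answer: beee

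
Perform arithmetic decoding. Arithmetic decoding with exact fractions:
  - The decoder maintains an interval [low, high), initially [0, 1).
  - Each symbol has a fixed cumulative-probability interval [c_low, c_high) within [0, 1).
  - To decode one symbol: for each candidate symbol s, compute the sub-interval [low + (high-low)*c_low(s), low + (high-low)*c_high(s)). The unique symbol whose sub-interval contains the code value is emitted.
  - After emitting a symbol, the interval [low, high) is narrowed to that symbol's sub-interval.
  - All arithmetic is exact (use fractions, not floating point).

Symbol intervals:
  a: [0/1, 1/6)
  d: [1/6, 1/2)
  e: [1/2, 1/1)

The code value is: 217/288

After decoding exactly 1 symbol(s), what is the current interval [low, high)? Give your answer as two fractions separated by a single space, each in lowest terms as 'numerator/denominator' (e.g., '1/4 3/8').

Step 1: interval [0/1, 1/1), width = 1/1 - 0/1 = 1/1
  'a': [0/1 + 1/1*0/1, 0/1 + 1/1*1/6) = [0/1, 1/6)
  'd': [0/1 + 1/1*1/6, 0/1 + 1/1*1/2) = [1/6, 1/2)
  'e': [0/1 + 1/1*1/2, 0/1 + 1/1*1/1) = [1/2, 1/1) <- contains code 217/288
  emit 'e', narrow to [1/2, 1/1)

Answer: 1/2 1/1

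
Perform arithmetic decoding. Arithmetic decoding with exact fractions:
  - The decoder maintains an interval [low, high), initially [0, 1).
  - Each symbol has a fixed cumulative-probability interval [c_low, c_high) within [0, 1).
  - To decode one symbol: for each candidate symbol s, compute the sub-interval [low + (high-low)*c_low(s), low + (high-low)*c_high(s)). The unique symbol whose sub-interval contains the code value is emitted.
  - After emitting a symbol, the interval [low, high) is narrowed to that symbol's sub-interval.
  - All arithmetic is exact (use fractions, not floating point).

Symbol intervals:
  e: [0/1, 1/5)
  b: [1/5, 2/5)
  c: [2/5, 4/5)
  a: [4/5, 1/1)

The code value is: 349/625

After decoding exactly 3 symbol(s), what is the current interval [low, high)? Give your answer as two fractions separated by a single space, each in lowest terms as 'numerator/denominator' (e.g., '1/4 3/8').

Step 1: interval [0/1, 1/1), width = 1/1 - 0/1 = 1/1
  'e': [0/1 + 1/1*0/1, 0/1 + 1/1*1/5) = [0/1, 1/5)
  'b': [0/1 + 1/1*1/5, 0/1 + 1/1*2/5) = [1/5, 2/5)
  'c': [0/1 + 1/1*2/5, 0/1 + 1/1*4/5) = [2/5, 4/5) <- contains code 349/625
  'a': [0/1 + 1/1*4/5, 0/1 + 1/1*1/1) = [4/5, 1/1)
  emit 'c', narrow to [2/5, 4/5)
Step 2: interval [2/5, 4/5), width = 4/5 - 2/5 = 2/5
  'e': [2/5 + 2/5*0/1, 2/5 + 2/5*1/5) = [2/5, 12/25)
  'b': [2/5 + 2/5*1/5, 2/5 + 2/5*2/5) = [12/25, 14/25) <- contains code 349/625
  'c': [2/5 + 2/5*2/5, 2/5 + 2/5*4/5) = [14/25, 18/25)
  'a': [2/5 + 2/5*4/5, 2/5 + 2/5*1/1) = [18/25, 4/5)
  emit 'b', narrow to [12/25, 14/25)
Step 3: interval [12/25, 14/25), width = 14/25 - 12/25 = 2/25
  'e': [12/25 + 2/25*0/1, 12/25 + 2/25*1/5) = [12/25, 62/125)
  'b': [12/25 + 2/25*1/5, 12/25 + 2/25*2/5) = [62/125, 64/125)
  'c': [12/25 + 2/25*2/5, 12/25 + 2/25*4/5) = [64/125, 68/125)
  'a': [12/25 + 2/25*4/5, 12/25 + 2/25*1/1) = [68/125, 14/25) <- contains code 349/625
  emit 'a', narrow to [68/125, 14/25)

Answer: 68/125 14/25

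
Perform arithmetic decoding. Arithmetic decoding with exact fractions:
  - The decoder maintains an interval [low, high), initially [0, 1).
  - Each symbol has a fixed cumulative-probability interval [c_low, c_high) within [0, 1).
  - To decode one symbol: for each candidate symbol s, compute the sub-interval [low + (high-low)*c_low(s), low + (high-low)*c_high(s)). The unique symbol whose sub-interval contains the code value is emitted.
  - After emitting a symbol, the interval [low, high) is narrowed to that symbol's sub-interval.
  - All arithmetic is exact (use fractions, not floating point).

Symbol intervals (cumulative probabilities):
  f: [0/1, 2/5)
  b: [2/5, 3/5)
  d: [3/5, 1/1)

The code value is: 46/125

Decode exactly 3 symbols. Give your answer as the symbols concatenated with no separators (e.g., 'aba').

Step 1: interval [0/1, 1/1), width = 1/1 - 0/1 = 1/1
  'f': [0/1 + 1/1*0/1, 0/1 + 1/1*2/5) = [0/1, 2/5) <- contains code 46/125
  'b': [0/1 + 1/1*2/5, 0/1 + 1/1*3/5) = [2/5, 3/5)
  'd': [0/1 + 1/1*3/5, 0/1 + 1/1*1/1) = [3/5, 1/1)
  emit 'f', narrow to [0/1, 2/5)
Step 2: interval [0/1, 2/5), width = 2/5 - 0/1 = 2/5
  'f': [0/1 + 2/5*0/1, 0/1 + 2/5*2/5) = [0/1, 4/25)
  'b': [0/1 + 2/5*2/5, 0/1 + 2/5*3/5) = [4/25, 6/25)
  'd': [0/1 + 2/5*3/5, 0/1 + 2/5*1/1) = [6/25, 2/5) <- contains code 46/125
  emit 'd', narrow to [6/25, 2/5)
Step 3: interval [6/25, 2/5), width = 2/5 - 6/25 = 4/25
  'f': [6/25 + 4/25*0/1, 6/25 + 4/25*2/5) = [6/25, 38/125)
  'b': [6/25 + 4/25*2/5, 6/25 + 4/25*3/5) = [38/125, 42/125)
  'd': [6/25 + 4/25*3/5, 6/25 + 4/25*1/1) = [42/125, 2/5) <- contains code 46/125
  emit 'd', narrow to [42/125, 2/5)

Answer: fdd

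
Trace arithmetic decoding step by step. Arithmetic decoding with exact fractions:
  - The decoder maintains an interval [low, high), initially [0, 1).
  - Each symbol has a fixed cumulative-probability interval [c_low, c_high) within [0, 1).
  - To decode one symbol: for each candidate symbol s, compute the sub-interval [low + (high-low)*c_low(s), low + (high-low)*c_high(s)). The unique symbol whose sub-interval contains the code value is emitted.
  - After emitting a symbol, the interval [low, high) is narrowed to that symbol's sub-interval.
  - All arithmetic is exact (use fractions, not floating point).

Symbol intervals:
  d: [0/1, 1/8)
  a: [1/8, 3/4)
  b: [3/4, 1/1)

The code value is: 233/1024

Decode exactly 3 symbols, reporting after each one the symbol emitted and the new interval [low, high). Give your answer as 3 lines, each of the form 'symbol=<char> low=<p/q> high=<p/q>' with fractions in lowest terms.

Answer: symbol=a low=1/8 high=3/4
symbol=a low=13/64 high=19/32
symbol=d low=13/64 high=129/512

Derivation:
Step 1: interval [0/1, 1/1), width = 1/1 - 0/1 = 1/1
  'd': [0/1 + 1/1*0/1, 0/1 + 1/1*1/8) = [0/1, 1/8)
  'a': [0/1 + 1/1*1/8, 0/1 + 1/1*3/4) = [1/8, 3/4) <- contains code 233/1024
  'b': [0/1 + 1/1*3/4, 0/1 + 1/1*1/1) = [3/4, 1/1)
  emit 'a', narrow to [1/8, 3/4)
Step 2: interval [1/8, 3/4), width = 3/4 - 1/8 = 5/8
  'd': [1/8 + 5/8*0/1, 1/8 + 5/8*1/8) = [1/8, 13/64)
  'a': [1/8 + 5/8*1/8, 1/8 + 5/8*3/4) = [13/64, 19/32) <- contains code 233/1024
  'b': [1/8 + 5/8*3/4, 1/8 + 5/8*1/1) = [19/32, 3/4)
  emit 'a', narrow to [13/64, 19/32)
Step 3: interval [13/64, 19/32), width = 19/32 - 13/64 = 25/64
  'd': [13/64 + 25/64*0/1, 13/64 + 25/64*1/8) = [13/64, 129/512) <- contains code 233/1024
  'a': [13/64 + 25/64*1/8, 13/64 + 25/64*3/4) = [129/512, 127/256)
  'b': [13/64 + 25/64*3/4, 13/64 + 25/64*1/1) = [127/256, 19/32)
  emit 'd', narrow to [13/64, 129/512)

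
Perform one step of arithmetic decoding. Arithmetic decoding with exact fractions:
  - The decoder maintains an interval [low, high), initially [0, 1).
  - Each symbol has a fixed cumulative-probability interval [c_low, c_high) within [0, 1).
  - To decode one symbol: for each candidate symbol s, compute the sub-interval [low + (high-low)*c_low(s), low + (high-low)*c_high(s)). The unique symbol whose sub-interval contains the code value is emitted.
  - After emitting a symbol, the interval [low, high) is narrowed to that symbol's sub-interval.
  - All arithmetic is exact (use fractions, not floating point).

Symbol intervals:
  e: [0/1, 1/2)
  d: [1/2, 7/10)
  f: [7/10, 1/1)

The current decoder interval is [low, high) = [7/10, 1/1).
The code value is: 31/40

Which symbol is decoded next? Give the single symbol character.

Interval width = high − low = 1/1 − 7/10 = 3/10
Scaled code = (code − low) / width = (31/40 − 7/10) / 3/10 = 1/4
  e: [0/1, 1/2) ← scaled code falls here ✓
  d: [1/2, 7/10) 
  f: [7/10, 1/1) 

Answer: e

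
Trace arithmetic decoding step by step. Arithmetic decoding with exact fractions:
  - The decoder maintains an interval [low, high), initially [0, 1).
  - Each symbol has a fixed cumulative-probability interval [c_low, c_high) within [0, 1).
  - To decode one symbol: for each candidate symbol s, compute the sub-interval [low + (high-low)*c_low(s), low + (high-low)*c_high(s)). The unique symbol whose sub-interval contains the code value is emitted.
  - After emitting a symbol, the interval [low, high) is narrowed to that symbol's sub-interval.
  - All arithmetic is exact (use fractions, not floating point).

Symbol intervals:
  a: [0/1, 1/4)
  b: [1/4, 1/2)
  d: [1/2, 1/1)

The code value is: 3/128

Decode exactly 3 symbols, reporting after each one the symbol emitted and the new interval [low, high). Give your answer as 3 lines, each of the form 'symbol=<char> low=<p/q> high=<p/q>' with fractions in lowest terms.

Step 1: interval [0/1, 1/1), width = 1/1 - 0/1 = 1/1
  'a': [0/1 + 1/1*0/1, 0/1 + 1/1*1/4) = [0/1, 1/4) <- contains code 3/128
  'b': [0/1 + 1/1*1/4, 0/1 + 1/1*1/2) = [1/4, 1/2)
  'd': [0/1 + 1/1*1/2, 0/1 + 1/1*1/1) = [1/2, 1/1)
  emit 'a', narrow to [0/1, 1/4)
Step 2: interval [0/1, 1/4), width = 1/4 - 0/1 = 1/4
  'a': [0/1 + 1/4*0/1, 0/1 + 1/4*1/4) = [0/1, 1/16) <- contains code 3/128
  'b': [0/1 + 1/4*1/4, 0/1 + 1/4*1/2) = [1/16, 1/8)
  'd': [0/1 + 1/4*1/2, 0/1 + 1/4*1/1) = [1/8, 1/4)
  emit 'a', narrow to [0/1, 1/16)
Step 3: interval [0/1, 1/16), width = 1/16 - 0/1 = 1/16
  'a': [0/1 + 1/16*0/1, 0/1 + 1/16*1/4) = [0/1, 1/64)
  'b': [0/1 + 1/16*1/4, 0/1 + 1/16*1/2) = [1/64, 1/32) <- contains code 3/128
  'd': [0/1 + 1/16*1/2, 0/1 + 1/16*1/1) = [1/32, 1/16)
  emit 'b', narrow to [1/64, 1/32)

Answer: symbol=a low=0/1 high=1/4
symbol=a low=0/1 high=1/16
symbol=b low=1/64 high=1/32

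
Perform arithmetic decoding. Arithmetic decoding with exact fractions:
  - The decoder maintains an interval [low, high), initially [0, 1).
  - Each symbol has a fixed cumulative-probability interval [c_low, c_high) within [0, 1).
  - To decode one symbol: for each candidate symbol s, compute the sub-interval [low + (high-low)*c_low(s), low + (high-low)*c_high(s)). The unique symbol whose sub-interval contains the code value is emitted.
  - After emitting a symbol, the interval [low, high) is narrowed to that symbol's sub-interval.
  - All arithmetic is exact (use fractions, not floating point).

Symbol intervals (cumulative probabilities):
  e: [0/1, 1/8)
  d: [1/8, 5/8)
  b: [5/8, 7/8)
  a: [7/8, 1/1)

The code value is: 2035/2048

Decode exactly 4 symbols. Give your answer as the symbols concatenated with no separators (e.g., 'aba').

Step 1: interval [0/1, 1/1), width = 1/1 - 0/1 = 1/1
  'e': [0/1 + 1/1*0/1, 0/1 + 1/1*1/8) = [0/1, 1/8)
  'd': [0/1 + 1/1*1/8, 0/1 + 1/1*5/8) = [1/8, 5/8)
  'b': [0/1 + 1/1*5/8, 0/1 + 1/1*7/8) = [5/8, 7/8)
  'a': [0/1 + 1/1*7/8, 0/1 + 1/1*1/1) = [7/8, 1/1) <- contains code 2035/2048
  emit 'a', narrow to [7/8, 1/1)
Step 2: interval [7/8, 1/1), width = 1/1 - 7/8 = 1/8
  'e': [7/8 + 1/8*0/1, 7/8 + 1/8*1/8) = [7/8, 57/64)
  'd': [7/8 + 1/8*1/8, 7/8 + 1/8*5/8) = [57/64, 61/64)
  'b': [7/8 + 1/8*5/8, 7/8 + 1/8*7/8) = [61/64, 63/64)
  'a': [7/8 + 1/8*7/8, 7/8 + 1/8*1/1) = [63/64, 1/1) <- contains code 2035/2048
  emit 'a', narrow to [63/64, 1/1)
Step 3: interval [63/64, 1/1), width = 1/1 - 63/64 = 1/64
  'e': [63/64 + 1/64*0/1, 63/64 + 1/64*1/8) = [63/64, 505/512)
  'd': [63/64 + 1/64*1/8, 63/64 + 1/64*5/8) = [505/512, 509/512) <- contains code 2035/2048
  'b': [63/64 + 1/64*5/8, 63/64 + 1/64*7/8) = [509/512, 511/512)
  'a': [63/64 + 1/64*7/8, 63/64 + 1/64*1/1) = [511/512, 1/1)
  emit 'd', narrow to [505/512, 509/512)
Step 4: interval [505/512, 509/512), width = 509/512 - 505/512 = 1/128
  'e': [505/512 + 1/128*0/1, 505/512 + 1/128*1/8) = [505/512, 1011/1024)
  'd': [505/512 + 1/128*1/8, 505/512 + 1/128*5/8) = [1011/1024, 1015/1024)
  'b': [505/512 + 1/128*5/8, 505/512 + 1/128*7/8) = [1015/1024, 1017/1024)
  'a': [505/512 + 1/128*7/8, 505/512 + 1/128*1/1) = [1017/1024, 509/512) <- contains code 2035/2048
  emit 'a', narrow to [1017/1024, 509/512)

Answer: aada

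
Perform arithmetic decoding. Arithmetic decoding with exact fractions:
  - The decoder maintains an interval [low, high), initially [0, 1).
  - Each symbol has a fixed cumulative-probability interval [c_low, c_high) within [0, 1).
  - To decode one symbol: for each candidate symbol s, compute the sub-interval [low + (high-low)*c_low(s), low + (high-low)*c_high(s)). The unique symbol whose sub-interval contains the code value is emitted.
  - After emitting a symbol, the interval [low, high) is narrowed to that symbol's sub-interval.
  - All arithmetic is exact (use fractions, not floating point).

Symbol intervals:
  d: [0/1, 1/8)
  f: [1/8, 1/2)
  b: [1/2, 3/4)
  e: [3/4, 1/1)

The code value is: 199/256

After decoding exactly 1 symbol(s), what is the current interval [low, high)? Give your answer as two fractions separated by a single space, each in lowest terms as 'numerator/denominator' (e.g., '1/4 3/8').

Step 1: interval [0/1, 1/1), width = 1/1 - 0/1 = 1/1
  'd': [0/1 + 1/1*0/1, 0/1 + 1/1*1/8) = [0/1, 1/8)
  'f': [0/1 + 1/1*1/8, 0/1 + 1/1*1/2) = [1/8, 1/2)
  'b': [0/1 + 1/1*1/2, 0/1 + 1/1*3/4) = [1/2, 3/4)
  'e': [0/1 + 1/1*3/4, 0/1 + 1/1*1/1) = [3/4, 1/1) <- contains code 199/256
  emit 'e', narrow to [3/4, 1/1)

Answer: 3/4 1/1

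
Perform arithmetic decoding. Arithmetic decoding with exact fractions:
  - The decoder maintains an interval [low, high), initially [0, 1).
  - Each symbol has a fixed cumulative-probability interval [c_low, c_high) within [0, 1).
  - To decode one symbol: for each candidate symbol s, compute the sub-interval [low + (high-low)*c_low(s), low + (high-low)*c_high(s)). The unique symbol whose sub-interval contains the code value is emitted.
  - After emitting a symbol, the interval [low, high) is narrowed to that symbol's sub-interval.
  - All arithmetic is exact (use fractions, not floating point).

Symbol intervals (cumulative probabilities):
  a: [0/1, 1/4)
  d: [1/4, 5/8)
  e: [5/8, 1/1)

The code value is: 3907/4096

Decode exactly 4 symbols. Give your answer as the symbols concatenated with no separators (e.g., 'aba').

Step 1: interval [0/1, 1/1), width = 1/1 - 0/1 = 1/1
  'a': [0/1 + 1/1*0/1, 0/1 + 1/1*1/4) = [0/1, 1/4)
  'd': [0/1 + 1/1*1/4, 0/1 + 1/1*5/8) = [1/4, 5/8)
  'e': [0/1 + 1/1*5/8, 0/1 + 1/1*1/1) = [5/8, 1/1) <- contains code 3907/4096
  emit 'e', narrow to [5/8, 1/1)
Step 2: interval [5/8, 1/1), width = 1/1 - 5/8 = 3/8
  'a': [5/8 + 3/8*0/1, 5/8 + 3/8*1/4) = [5/8, 23/32)
  'd': [5/8 + 3/8*1/4, 5/8 + 3/8*5/8) = [23/32, 55/64)
  'e': [5/8 + 3/8*5/8, 5/8 + 3/8*1/1) = [55/64, 1/1) <- contains code 3907/4096
  emit 'e', narrow to [55/64, 1/1)
Step 3: interval [55/64, 1/1), width = 1/1 - 55/64 = 9/64
  'a': [55/64 + 9/64*0/1, 55/64 + 9/64*1/4) = [55/64, 229/256)
  'd': [55/64 + 9/64*1/4, 55/64 + 9/64*5/8) = [229/256, 485/512)
  'e': [55/64 + 9/64*5/8, 55/64 + 9/64*1/1) = [485/512, 1/1) <- contains code 3907/4096
  emit 'e', narrow to [485/512, 1/1)
Step 4: interval [485/512, 1/1), width = 1/1 - 485/512 = 27/512
  'a': [485/512 + 27/512*0/1, 485/512 + 27/512*1/4) = [485/512, 1967/2048) <- contains code 3907/4096
  'd': [485/512 + 27/512*1/4, 485/512 + 27/512*5/8) = [1967/2048, 4015/4096)
  'e': [485/512 + 27/512*5/8, 485/512 + 27/512*1/1) = [4015/4096, 1/1)
  emit 'a', narrow to [485/512, 1967/2048)

Answer: eeea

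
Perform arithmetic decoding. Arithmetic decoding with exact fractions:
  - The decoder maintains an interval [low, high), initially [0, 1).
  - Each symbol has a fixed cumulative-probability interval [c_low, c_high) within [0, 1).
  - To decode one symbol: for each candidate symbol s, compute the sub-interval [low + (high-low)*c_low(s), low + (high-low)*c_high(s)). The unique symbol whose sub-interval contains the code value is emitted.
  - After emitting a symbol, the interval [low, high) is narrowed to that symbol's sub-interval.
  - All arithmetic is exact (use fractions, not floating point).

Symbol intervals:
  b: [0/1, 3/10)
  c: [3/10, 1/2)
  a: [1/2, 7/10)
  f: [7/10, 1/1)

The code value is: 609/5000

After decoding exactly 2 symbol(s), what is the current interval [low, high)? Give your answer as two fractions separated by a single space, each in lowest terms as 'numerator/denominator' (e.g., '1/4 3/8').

Step 1: interval [0/1, 1/1), width = 1/1 - 0/1 = 1/1
  'b': [0/1 + 1/1*0/1, 0/1 + 1/1*3/10) = [0/1, 3/10) <- contains code 609/5000
  'c': [0/1 + 1/1*3/10, 0/1 + 1/1*1/2) = [3/10, 1/2)
  'a': [0/1 + 1/1*1/2, 0/1 + 1/1*7/10) = [1/2, 7/10)
  'f': [0/1 + 1/1*7/10, 0/1 + 1/1*1/1) = [7/10, 1/1)
  emit 'b', narrow to [0/1, 3/10)
Step 2: interval [0/1, 3/10), width = 3/10 - 0/1 = 3/10
  'b': [0/1 + 3/10*0/1, 0/1 + 3/10*3/10) = [0/1, 9/100)
  'c': [0/1 + 3/10*3/10, 0/1 + 3/10*1/2) = [9/100, 3/20) <- contains code 609/5000
  'a': [0/1 + 3/10*1/2, 0/1 + 3/10*7/10) = [3/20, 21/100)
  'f': [0/1 + 3/10*7/10, 0/1 + 3/10*1/1) = [21/100, 3/10)
  emit 'c', narrow to [9/100, 3/20)

Answer: 9/100 3/20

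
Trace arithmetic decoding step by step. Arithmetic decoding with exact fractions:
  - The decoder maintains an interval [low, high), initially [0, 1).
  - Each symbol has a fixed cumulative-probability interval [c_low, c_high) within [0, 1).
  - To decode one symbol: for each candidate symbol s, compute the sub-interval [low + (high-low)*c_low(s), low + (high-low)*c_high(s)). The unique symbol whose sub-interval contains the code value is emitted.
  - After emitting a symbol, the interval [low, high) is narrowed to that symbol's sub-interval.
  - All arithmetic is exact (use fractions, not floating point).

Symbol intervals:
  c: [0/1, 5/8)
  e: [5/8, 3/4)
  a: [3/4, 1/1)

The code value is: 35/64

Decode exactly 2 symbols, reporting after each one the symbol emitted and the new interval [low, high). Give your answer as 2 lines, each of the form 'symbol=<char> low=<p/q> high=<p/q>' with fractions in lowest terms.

Step 1: interval [0/1, 1/1), width = 1/1 - 0/1 = 1/1
  'c': [0/1 + 1/1*0/1, 0/1 + 1/1*5/8) = [0/1, 5/8) <- contains code 35/64
  'e': [0/1 + 1/1*5/8, 0/1 + 1/1*3/4) = [5/8, 3/4)
  'a': [0/1 + 1/1*3/4, 0/1 + 1/1*1/1) = [3/4, 1/1)
  emit 'c', narrow to [0/1, 5/8)
Step 2: interval [0/1, 5/8), width = 5/8 - 0/1 = 5/8
  'c': [0/1 + 5/8*0/1, 0/1 + 5/8*5/8) = [0/1, 25/64)
  'e': [0/1 + 5/8*5/8, 0/1 + 5/8*3/4) = [25/64, 15/32)
  'a': [0/1 + 5/8*3/4, 0/1 + 5/8*1/1) = [15/32, 5/8) <- contains code 35/64
  emit 'a', narrow to [15/32, 5/8)

Answer: symbol=c low=0/1 high=5/8
symbol=a low=15/32 high=5/8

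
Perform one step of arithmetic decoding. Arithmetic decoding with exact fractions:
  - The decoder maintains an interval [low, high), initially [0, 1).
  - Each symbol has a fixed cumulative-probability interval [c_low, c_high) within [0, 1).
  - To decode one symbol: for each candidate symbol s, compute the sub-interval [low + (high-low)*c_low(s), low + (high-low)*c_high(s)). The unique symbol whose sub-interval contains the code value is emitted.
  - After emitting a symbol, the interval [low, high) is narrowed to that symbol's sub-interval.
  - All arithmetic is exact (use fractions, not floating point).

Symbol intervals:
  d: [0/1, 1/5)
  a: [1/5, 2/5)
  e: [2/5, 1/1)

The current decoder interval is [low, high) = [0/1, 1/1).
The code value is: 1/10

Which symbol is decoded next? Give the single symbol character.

Answer: d

Derivation:
Interval width = high − low = 1/1 − 0/1 = 1/1
Scaled code = (code − low) / width = (1/10 − 0/1) / 1/1 = 1/10
  d: [0/1, 1/5) ← scaled code falls here ✓
  a: [1/5, 2/5) 
  e: [2/5, 1/1) 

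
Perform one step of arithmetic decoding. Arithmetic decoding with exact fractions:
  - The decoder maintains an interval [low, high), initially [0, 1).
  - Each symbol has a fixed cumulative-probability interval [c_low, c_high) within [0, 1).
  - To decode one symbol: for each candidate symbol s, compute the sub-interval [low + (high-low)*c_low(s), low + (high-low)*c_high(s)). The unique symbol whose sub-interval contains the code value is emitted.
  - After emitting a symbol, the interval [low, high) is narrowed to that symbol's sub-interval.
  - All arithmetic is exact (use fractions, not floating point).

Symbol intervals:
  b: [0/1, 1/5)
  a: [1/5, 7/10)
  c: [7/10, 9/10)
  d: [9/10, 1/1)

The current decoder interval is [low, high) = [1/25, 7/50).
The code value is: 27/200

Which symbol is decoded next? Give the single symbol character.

Answer: d

Derivation:
Interval width = high − low = 7/50 − 1/25 = 1/10
Scaled code = (code − low) / width = (27/200 − 1/25) / 1/10 = 19/20
  b: [0/1, 1/5) 
  a: [1/5, 7/10) 
  c: [7/10, 9/10) 
  d: [9/10, 1/1) ← scaled code falls here ✓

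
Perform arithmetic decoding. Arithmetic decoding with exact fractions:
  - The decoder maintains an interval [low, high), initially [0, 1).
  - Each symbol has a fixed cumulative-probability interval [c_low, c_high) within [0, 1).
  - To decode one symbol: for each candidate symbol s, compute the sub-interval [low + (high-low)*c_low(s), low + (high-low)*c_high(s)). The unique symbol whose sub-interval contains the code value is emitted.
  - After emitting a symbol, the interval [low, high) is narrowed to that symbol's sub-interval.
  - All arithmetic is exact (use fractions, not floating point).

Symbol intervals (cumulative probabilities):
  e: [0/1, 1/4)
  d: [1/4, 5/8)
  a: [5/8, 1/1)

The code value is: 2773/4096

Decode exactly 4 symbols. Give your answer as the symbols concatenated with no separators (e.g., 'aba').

Step 1: interval [0/1, 1/1), width = 1/1 - 0/1 = 1/1
  'e': [0/1 + 1/1*0/1, 0/1 + 1/1*1/4) = [0/1, 1/4)
  'd': [0/1 + 1/1*1/4, 0/1 + 1/1*5/8) = [1/4, 5/8)
  'a': [0/1 + 1/1*5/8, 0/1 + 1/1*1/1) = [5/8, 1/1) <- contains code 2773/4096
  emit 'a', narrow to [5/8, 1/1)
Step 2: interval [5/8, 1/1), width = 1/1 - 5/8 = 3/8
  'e': [5/8 + 3/8*0/1, 5/8 + 3/8*1/4) = [5/8, 23/32) <- contains code 2773/4096
  'd': [5/8 + 3/8*1/4, 5/8 + 3/8*5/8) = [23/32, 55/64)
  'a': [5/8 + 3/8*5/8, 5/8 + 3/8*1/1) = [55/64, 1/1)
  emit 'e', narrow to [5/8, 23/32)
Step 3: interval [5/8, 23/32), width = 23/32 - 5/8 = 3/32
  'e': [5/8 + 3/32*0/1, 5/8 + 3/32*1/4) = [5/8, 83/128)
  'd': [5/8 + 3/32*1/4, 5/8 + 3/32*5/8) = [83/128, 175/256) <- contains code 2773/4096
  'a': [5/8 + 3/32*5/8, 5/8 + 3/32*1/1) = [175/256, 23/32)
  emit 'd', narrow to [83/128, 175/256)
Step 4: interval [83/128, 175/256), width = 175/256 - 83/128 = 9/256
  'e': [83/128 + 9/256*0/1, 83/128 + 9/256*1/4) = [83/128, 673/1024)
  'd': [83/128 + 9/256*1/4, 83/128 + 9/256*5/8) = [673/1024, 1373/2048)
  'a': [83/128 + 9/256*5/8, 83/128 + 9/256*1/1) = [1373/2048, 175/256) <- contains code 2773/4096
  emit 'a', narrow to [1373/2048, 175/256)

Answer: aeda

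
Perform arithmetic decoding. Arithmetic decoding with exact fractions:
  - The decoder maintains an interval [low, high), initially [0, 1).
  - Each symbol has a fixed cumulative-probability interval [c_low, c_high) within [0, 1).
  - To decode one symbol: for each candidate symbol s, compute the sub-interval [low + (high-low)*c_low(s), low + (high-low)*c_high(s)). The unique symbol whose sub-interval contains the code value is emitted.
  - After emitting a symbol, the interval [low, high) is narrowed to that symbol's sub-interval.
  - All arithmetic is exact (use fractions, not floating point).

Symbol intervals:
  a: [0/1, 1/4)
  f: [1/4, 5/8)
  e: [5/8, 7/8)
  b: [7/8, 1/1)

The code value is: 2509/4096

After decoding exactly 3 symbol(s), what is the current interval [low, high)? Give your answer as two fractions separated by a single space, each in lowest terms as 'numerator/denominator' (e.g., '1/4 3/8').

Answer: 311/512 317/512

Derivation:
Step 1: interval [0/1, 1/1), width = 1/1 - 0/1 = 1/1
  'a': [0/1 + 1/1*0/1, 0/1 + 1/1*1/4) = [0/1, 1/4)
  'f': [0/1 + 1/1*1/4, 0/1 + 1/1*5/8) = [1/4, 5/8) <- contains code 2509/4096
  'e': [0/1 + 1/1*5/8, 0/1 + 1/1*7/8) = [5/8, 7/8)
  'b': [0/1 + 1/1*7/8, 0/1 + 1/1*1/1) = [7/8, 1/1)
  emit 'f', narrow to [1/4, 5/8)
Step 2: interval [1/4, 5/8), width = 5/8 - 1/4 = 3/8
  'a': [1/4 + 3/8*0/1, 1/4 + 3/8*1/4) = [1/4, 11/32)
  'f': [1/4 + 3/8*1/4, 1/4 + 3/8*5/8) = [11/32, 31/64)
  'e': [1/4 + 3/8*5/8, 1/4 + 3/8*7/8) = [31/64, 37/64)
  'b': [1/4 + 3/8*7/8, 1/4 + 3/8*1/1) = [37/64, 5/8) <- contains code 2509/4096
  emit 'b', narrow to [37/64, 5/8)
Step 3: interval [37/64, 5/8), width = 5/8 - 37/64 = 3/64
  'a': [37/64 + 3/64*0/1, 37/64 + 3/64*1/4) = [37/64, 151/256)
  'f': [37/64 + 3/64*1/4, 37/64 + 3/64*5/8) = [151/256, 311/512)
  'e': [37/64 + 3/64*5/8, 37/64 + 3/64*7/8) = [311/512, 317/512) <- contains code 2509/4096
  'b': [37/64 + 3/64*7/8, 37/64 + 3/64*1/1) = [317/512, 5/8)
  emit 'e', narrow to [311/512, 317/512)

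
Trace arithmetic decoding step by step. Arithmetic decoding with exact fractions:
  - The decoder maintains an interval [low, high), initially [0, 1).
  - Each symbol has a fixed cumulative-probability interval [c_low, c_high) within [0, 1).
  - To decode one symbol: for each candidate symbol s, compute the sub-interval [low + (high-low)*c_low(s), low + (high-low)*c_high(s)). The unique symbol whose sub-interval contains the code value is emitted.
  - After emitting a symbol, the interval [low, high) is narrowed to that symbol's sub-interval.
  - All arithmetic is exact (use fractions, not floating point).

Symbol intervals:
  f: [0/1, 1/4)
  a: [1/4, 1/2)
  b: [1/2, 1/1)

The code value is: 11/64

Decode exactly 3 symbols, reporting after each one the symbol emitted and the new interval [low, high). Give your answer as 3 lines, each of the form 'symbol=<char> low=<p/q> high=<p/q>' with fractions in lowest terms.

Answer: symbol=f low=0/1 high=1/4
symbol=b low=1/8 high=1/4
symbol=a low=5/32 high=3/16

Derivation:
Step 1: interval [0/1, 1/1), width = 1/1 - 0/1 = 1/1
  'f': [0/1 + 1/1*0/1, 0/1 + 1/1*1/4) = [0/1, 1/4) <- contains code 11/64
  'a': [0/1 + 1/1*1/4, 0/1 + 1/1*1/2) = [1/4, 1/2)
  'b': [0/1 + 1/1*1/2, 0/1 + 1/1*1/1) = [1/2, 1/1)
  emit 'f', narrow to [0/1, 1/4)
Step 2: interval [0/1, 1/4), width = 1/4 - 0/1 = 1/4
  'f': [0/1 + 1/4*0/1, 0/1 + 1/4*1/4) = [0/1, 1/16)
  'a': [0/1 + 1/4*1/4, 0/1 + 1/4*1/2) = [1/16, 1/8)
  'b': [0/1 + 1/4*1/2, 0/1 + 1/4*1/1) = [1/8, 1/4) <- contains code 11/64
  emit 'b', narrow to [1/8, 1/4)
Step 3: interval [1/8, 1/4), width = 1/4 - 1/8 = 1/8
  'f': [1/8 + 1/8*0/1, 1/8 + 1/8*1/4) = [1/8, 5/32)
  'a': [1/8 + 1/8*1/4, 1/8 + 1/8*1/2) = [5/32, 3/16) <- contains code 11/64
  'b': [1/8 + 1/8*1/2, 1/8 + 1/8*1/1) = [3/16, 1/4)
  emit 'a', narrow to [5/32, 3/16)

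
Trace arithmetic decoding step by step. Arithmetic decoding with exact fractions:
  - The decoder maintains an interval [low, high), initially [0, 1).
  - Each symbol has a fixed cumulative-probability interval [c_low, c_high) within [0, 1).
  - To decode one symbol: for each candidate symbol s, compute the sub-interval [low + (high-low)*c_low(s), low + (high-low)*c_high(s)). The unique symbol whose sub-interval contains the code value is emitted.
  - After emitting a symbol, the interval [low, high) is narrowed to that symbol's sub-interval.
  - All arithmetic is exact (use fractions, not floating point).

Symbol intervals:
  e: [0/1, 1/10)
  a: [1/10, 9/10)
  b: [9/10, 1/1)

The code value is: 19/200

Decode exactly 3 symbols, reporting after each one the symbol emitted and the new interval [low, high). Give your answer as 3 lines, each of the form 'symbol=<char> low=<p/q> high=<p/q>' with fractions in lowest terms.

Answer: symbol=e low=0/1 high=1/10
symbol=b low=9/100 high=1/10
symbol=a low=91/1000 high=99/1000

Derivation:
Step 1: interval [0/1, 1/1), width = 1/1 - 0/1 = 1/1
  'e': [0/1 + 1/1*0/1, 0/1 + 1/1*1/10) = [0/1, 1/10) <- contains code 19/200
  'a': [0/1 + 1/1*1/10, 0/1 + 1/1*9/10) = [1/10, 9/10)
  'b': [0/1 + 1/1*9/10, 0/1 + 1/1*1/1) = [9/10, 1/1)
  emit 'e', narrow to [0/1, 1/10)
Step 2: interval [0/1, 1/10), width = 1/10 - 0/1 = 1/10
  'e': [0/1 + 1/10*0/1, 0/1 + 1/10*1/10) = [0/1, 1/100)
  'a': [0/1 + 1/10*1/10, 0/1 + 1/10*9/10) = [1/100, 9/100)
  'b': [0/1 + 1/10*9/10, 0/1 + 1/10*1/1) = [9/100, 1/10) <- contains code 19/200
  emit 'b', narrow to [9/100, 1/10)
Step 3: interval [9/100, 1/10), width = 1/10 - 9/100 = 1/100
  'e': [9/100 + 1/100*0/1, 9/100 + 1/100*1/10) = [9/100, 91/1000)
  'a': [9/100 + 1/100*1/10, 9/100 + 1/100*9/10) = [91/1000, 99/1000) <- contains code 19/200
  'b': [9/100 + 1/100*9/10, 9/100 + 1/100*1/1) = [99/1000, 1/10)
  emit 'a', narrow to [91/1000, 99/1000)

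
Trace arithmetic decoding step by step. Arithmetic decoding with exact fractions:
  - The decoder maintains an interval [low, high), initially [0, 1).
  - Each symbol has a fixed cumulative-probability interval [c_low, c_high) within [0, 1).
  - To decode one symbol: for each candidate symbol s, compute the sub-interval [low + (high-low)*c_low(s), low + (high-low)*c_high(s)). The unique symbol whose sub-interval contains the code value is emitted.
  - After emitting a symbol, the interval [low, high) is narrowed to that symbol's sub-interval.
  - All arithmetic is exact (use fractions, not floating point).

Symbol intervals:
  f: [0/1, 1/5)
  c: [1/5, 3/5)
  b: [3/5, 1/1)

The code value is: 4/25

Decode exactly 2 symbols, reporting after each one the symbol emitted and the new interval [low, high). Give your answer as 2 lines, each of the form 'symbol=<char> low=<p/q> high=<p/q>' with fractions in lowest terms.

Answer: symbol=f low=0/1 high=1/5
symbol=b low=3/25 high=1/5

Derivation:
Step 1: interval [0/1, 1/1), width = 1/1 - 0/1 = 1/1
  'f': [0/1 + 1/1*0/1, 0/1 + 1/1*1/5) = [0/1, 1/5) <- contains code 4/25
  'c': [0/1 + 1/1*1/5, 0/1 + 1/1*3/5) = [1/5, 3/5)
  'b': [0/1 + 1/1*3/5, 0/1 + 1/1*1/1) = [3/5, 1/1)
  emit 'f', narrow to [0/1, 1/5)
Step 2: interval [0/1, 1/5), width = 1/5 - 0/1 = 1/5
  'f': [0/1 + 1/5*0/1, 0/1 + 1/5*1/5) = [0/1, 1/25)
  'c': [0/1 + 1/5*1/5, 0/1 + 1/5*3/5) = [1/25, 3/25)
  'b': [0/1 + 1/5*3/5, 0/1 + 1/5*1/1) = [3/25, 1/5) <- contains code 4/25
  emit 'b', narrow to [3/25, 1/5)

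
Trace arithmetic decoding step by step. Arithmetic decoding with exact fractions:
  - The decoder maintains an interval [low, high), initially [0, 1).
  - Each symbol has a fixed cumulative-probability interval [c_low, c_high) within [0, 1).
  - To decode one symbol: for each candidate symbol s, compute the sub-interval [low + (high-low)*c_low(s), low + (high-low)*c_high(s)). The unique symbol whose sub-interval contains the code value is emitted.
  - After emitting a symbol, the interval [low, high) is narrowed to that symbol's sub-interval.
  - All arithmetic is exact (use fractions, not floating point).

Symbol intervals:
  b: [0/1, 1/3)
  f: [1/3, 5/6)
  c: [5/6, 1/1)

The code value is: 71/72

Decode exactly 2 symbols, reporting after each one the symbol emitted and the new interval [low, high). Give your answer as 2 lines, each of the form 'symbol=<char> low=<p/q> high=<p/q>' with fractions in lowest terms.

Step 1: interval [0/1, 1/1), width = 1/1 - 0/1 = 1/1
  'b': [0/1 + 1/1*0/1, 0/1 + 1/1*1/3) = [0/1, 1/3)
  'f': [0/1 + 1/1*1/3, 0/1 + 1/1*5/6) = [1/3, 5/6)
  'c': [0/1 + 1/1*5/6, 0/1 + 1/1*1/1) = [5/6, 1/1) <- contains code 71/72
  emit 'c', narrow to [5/6, 1/1)
Step 2: interval [5/6, 1/1), width = 1/1 - 5/6 = 1/6
  'b': [5/6 + 1/6*0/1, 5/6 + 1/6*1/3) = [5/6, 8/9)
  'f': [5/6 + 1/6*1/3, 5/6 + 1/6*5/6) = [8/9, 35/36)
  'c': [5/6 + 1/6*5/6, 5/6 + 1/6*1/1) = [35/36, 1/1) <- contains code 71/72
  emit 'c', narrow to [35/36, 1/1)

Answer: symbol=c low=5/6 high=1/1
symbol=c low=35/36 high=1/1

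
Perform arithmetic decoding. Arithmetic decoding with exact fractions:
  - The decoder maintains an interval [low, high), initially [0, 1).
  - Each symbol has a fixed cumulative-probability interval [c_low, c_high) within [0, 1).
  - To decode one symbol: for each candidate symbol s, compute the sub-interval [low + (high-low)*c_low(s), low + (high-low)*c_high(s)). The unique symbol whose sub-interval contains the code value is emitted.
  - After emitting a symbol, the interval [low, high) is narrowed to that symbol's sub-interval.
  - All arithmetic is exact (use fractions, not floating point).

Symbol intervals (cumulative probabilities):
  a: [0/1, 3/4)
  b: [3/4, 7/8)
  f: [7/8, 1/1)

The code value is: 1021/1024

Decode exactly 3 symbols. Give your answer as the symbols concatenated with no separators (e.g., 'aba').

Answer: ffb

Derivation:
Step 1: interval [0/1, 1/1), width = 1/1 - 0/1 = 1/1
  'a': [0/1 + 1/1*0/1, 0/1 + 1/1*3/4) = [0/1, 3/4)
  'b': [0/1 + 1/1*3/4, 0/1 + 1/1*7/8) = [3/4, 7/8)
  'f': [0/1 + 1/1*7/8, 0/1 + 1/1*1/1) = [7/8, 1/1) <- contains code 1021/1024
  emit 'f', narrow to [7/8, 1/1)
Step 2: interval [7/8, 1/1), width = 1/1 - 7/8 = 1/8
  'a': [7/8 + 1/8*0/1, 7/8 + 1/8*3/4) = [7/8, 31/32)
  'b': [7/8 + 1/8*3/4, 7/8 + 1/8*7/8) = [31/32, 63/64)
  'f': [7/8 + 1/8*7/8, 7/8 + 1/8*1/1) = [63/64, 1/1) <- contains code 1021/1024
  emit 'f', narrow to [63/64, 1/1)
Step 3: interval [63/64, 1/1), width = 1/1 - 63/64 = 1/64
  'a': [63/64 + 1/64*0/1, 63/64 + 1/64*3/4) = [63/64, 255/256)
  'b': [63/64 + 1/64*3/4, 63/64 + 1/64*7/8) = [255/256, 511/512) <- contains code 1021/1024
  'f': [63/64 + 1/64*7/8, 63/64 + 1/64*1/1) = [511/512, 1/1)
  emit 'b', narrow to [255/256, 511/512)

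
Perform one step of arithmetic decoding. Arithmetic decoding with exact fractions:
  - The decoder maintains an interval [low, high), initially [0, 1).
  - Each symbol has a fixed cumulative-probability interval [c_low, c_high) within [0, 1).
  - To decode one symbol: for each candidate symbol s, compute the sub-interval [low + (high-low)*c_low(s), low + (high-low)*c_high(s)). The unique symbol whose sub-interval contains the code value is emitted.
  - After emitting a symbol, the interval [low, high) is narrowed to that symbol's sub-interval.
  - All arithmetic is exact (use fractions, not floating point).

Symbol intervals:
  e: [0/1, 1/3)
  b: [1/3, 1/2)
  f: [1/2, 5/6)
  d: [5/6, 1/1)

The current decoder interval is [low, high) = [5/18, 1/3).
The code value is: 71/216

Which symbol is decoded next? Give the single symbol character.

Answer: d

Derivation:
Interval width = high − low = 1/3 − 5/18 = 1/18
Scaled code = (code − low) / width = (71/216 − 5/18) / 1/18 = 11/12
  e: [0/1, 1/3) 
  b: [1/3, 1/2) 
  f: [1/2, 5/6) 
  d: [5/6, 1/1) ← scaled code falls here ✓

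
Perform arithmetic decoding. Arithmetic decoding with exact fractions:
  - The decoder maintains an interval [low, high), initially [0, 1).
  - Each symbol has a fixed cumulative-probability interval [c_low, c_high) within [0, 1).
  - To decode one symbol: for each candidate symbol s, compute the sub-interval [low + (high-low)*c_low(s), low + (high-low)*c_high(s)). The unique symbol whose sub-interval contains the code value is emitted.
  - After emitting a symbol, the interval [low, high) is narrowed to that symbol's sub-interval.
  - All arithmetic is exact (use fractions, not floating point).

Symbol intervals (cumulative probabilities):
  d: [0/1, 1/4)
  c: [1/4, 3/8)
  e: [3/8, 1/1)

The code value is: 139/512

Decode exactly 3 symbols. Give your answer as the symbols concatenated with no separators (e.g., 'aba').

Step 1: interval [0/1, 1/1), width = 1/1 - 0/1 = 1/1
  'd': [0/1 + 1/1*0/1, 0/1 + 1/1*1/4) = [0/1, 1/4)
  'c': [0/1 + 1/1*1/4, 0/1 + 1/1*3/8) = [1/4, 3/8) <- contains code 139/512
  'e': [0/1 + 1/1*3/8, 0/1 + 1/1*1/1) = [3/8, 1/1)
  emit 'c', narrow to [1/4, 3/8)
Step 2: interval [1/4, 3/8), width = 3/8 - 1/4 = 1/8
  'd': [1/4 + 1/8*0/1, 1/4 + 1/8*1/4) = [1/4, 9/32) <- contains code 139/512
  'c': [1/4 + 1/8*1/4, 1/4 + 1/8*3/8) = [9/32, 19/64)
  'e': [1/4 + 1/8*3/8, 1/4 + 1/8*1/1) = [19/64, 3/8)
  emit 'd', narrow to [1/4, 9/32)
Step 3: interval [1/4, 9/32), width = 9/32 - 1/4 = 1/32
  'd': [1/4 + 1/32*0/1, 1/4 + 1/32*1/4) = [1/4, 33/128)
  'c': [1/4 + 1/32*1/4, 1/4 + 1/32*3/8) = [33/128, 67/256)
  'e': [1/4 + 1/32*3/8, 1/4 + 1/32*1/1) = [67/256, 9/32) <- contains code 139/512
  emit 'e', narrow to [67/256, 9/32)

Answer: cde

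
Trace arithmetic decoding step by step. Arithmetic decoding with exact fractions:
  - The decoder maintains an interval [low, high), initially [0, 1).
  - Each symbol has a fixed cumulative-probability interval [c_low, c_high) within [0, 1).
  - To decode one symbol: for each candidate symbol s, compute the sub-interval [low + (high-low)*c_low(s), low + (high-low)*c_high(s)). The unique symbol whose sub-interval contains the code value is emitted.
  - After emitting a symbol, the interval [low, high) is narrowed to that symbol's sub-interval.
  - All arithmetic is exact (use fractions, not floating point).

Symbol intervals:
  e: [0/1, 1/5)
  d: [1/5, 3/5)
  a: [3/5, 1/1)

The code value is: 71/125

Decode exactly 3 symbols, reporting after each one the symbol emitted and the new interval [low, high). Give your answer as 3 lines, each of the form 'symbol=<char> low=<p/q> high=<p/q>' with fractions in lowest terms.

Answer: symbol=d low=1/5 high=3/5
symbol=a low=11/25 high=3/5
symbol=a low=67/125 high=3/5

Derivation:
Step 1: interval [0/1, 1/1), width = 1/1 - 0/1 = 1/1
  'e': [0/1 + 1/1*0/1, 0/1 + 1/1*1/5) = [0/1, 1/5)
  'd': [0/1 + 1/1*1/5, 0/1 + 1/1*3/5) = [1/5, 3/5) <- contains code 71/125
  'a': [0/1 + 1/1*3/5, 0/1 + 1/1*1/1) = [3/5, 1/1)
  emit 'd', narrow to [1/5, 3/5)
Step 2: interval [1/5, 3/5), width = 3/5 - 1/5 = 2/5
  'e': [1/5 + 2/5*0/1, 1/5 + 2/5*1/5) = [1/5, 7/25)
  'd': [1/5 + 2/5*1/5, 1/5 + 2/5*3/5) = [7/25, 11/25)
  'a': [1/5 + 2/5*3/5, 1/5 + 2/5*1/1) = [11/25, 3/5) <- contains code 71/125
  emit 'a', narrow to [11/25, 3/5)
Step 3: interval [11/25, 3/5), width = 3/5 - 11/25 = 4/25
  'e': [11/25 + 4/25*0/1, 11/25 + 4/25*1/5) = [11/25, 59/125)
  'd': [11/25 + 4/25*1/5, 11/25 + 4/25*3/5) = [59/125, 67/125)
  'a': [11/25 + 4/25*3/5, 11/25 + 4/25*1/1) = [67/125, 3/5) <- contains code 71/125
  emit 'a', narrow to [67/125, 3/5)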